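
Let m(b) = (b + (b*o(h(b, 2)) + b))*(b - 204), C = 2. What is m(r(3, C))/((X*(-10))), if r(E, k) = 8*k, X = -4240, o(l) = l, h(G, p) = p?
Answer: -376/1325 ≈ -0.28377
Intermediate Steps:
m(b) = 4*b*(-204 + b) (m(b) = (b + (b*2 + b))*(b - 204) = (b + (2*b + b))*(-204 + b) = (b + 3*b)*(-204 + b) = (4*b)*(-204 + b) = 4*b*(-204 + b))
m(r(3, C))/((X*(-10))) = (4*(8*2)*(-204 + 8*2))/((-4240*(-10))) = (4*16*(-204 + 16))/42400 = (4*16*(-188))*(1/42400) = -12032*1/42400 = -376/1325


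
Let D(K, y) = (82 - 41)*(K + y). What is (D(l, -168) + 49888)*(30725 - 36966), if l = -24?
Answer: -262221856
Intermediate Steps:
D(K, y) = 41*K + 41*y (D(K, y) = 41*(K + y) = 41*K + 41*y)
(D(l, -168) + 49888)*(30725 - 36966) = ((41*(-24) + 41*(-168)) + 49888)*(30725 - 36966) = ((-984 - 6888) + 49888)*(-6241) = (-7872 + 49888)*(-6241) = 42016*(-6241) = -262221856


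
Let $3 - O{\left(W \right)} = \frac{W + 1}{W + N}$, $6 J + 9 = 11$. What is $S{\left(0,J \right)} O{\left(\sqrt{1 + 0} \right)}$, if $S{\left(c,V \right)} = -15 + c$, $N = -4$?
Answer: $-55$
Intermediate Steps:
$J = \frac{1}{3}$ ($J = - \frac{3}{2} + \frac{1}{6} \cdot 11 = - \frac{3}{2} + \frac{11}{6} = \frac{1}{3} \approx 0.33333$)
$O{\left(W \right)} = 3 - \frac{1 + W}{-4 + W}$ ($O{\left(W \right)} = 3 - \frac{W + 1}{W - 4} = 3 - \frac{1 + W}{-4 + W}$)
$S{\left(0,J \right)} O{\left(\sqrt{1 + 0} \right)} = \left(-15 + 0\right) \frac{-13 + 2 \sqrt{1 + 0}}{-4 + \sqrt{1 + 0}} = - 15 \frac{-13 + 2 \sqrt{1}}{-4 + \sqrt{1}} = - 15 \frac{-13 + 2 \cdot 1}{-4 + 1} = - 15 \frac{-13 + 2}{-3} = - 15 \left(\left(- \frac{1}{3}\right) \left(-11\right)\right) = \left(-15\right) \frac{11}{3} = -55$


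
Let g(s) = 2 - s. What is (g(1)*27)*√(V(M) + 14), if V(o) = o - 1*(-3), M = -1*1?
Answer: 108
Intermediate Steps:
M = -1
V(o) = 3 + o (V(o) = o + 3 = 3 + o)
(g(1)*27)*√(V(M) + 14) = ((2 - 1*1)*27)*√((3 - 1) + 14) = ((2 - 1)*27)*√(2 + 14) = (1*27)*√16 = 27*4 = 108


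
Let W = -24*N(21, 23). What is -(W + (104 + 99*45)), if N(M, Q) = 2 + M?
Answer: -4007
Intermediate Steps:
W = -552 (W = -24*(2 + 21) = -24*23 = -552)
-(W + (104 + 99*45)) = -(-552 + (104 + 99*45)) = -(-552 + (104 + 4455)) = -(-552 + 4559) = -1*4007 = -4007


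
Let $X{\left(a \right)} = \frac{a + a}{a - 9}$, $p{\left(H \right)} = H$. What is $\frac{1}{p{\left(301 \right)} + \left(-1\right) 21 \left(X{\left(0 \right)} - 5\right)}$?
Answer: $\frac{1}{406} \approx 0.0024631$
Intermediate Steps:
$X{\left(a \right)} = \frac{2 a}{-9 + a}$
$\frac{1}{p{\left(301 \right)} + \left(-1\right) 21 \left(X{\left(0 \right)} - 5\right)} = \frac{1}{301 + \left(-1\right) 21 \left(2 \cdot 0 \frac{1}{-9 + 0} - 5\right)} = \frac{1}{301 - 21 \left(2 \cdot 0 \frac{1}{-9} - 5\right)} = \frac{1}{301 - 21 \left(2 \cdot 0 \left(- \frac{1}{9}\right) - 5\right)} = \frac{1}{301 - 21 \left(0 - 5\right)} = \frac{1}{301 - -105} = \frac{1}{301 + 105} = \frac{1}{406}$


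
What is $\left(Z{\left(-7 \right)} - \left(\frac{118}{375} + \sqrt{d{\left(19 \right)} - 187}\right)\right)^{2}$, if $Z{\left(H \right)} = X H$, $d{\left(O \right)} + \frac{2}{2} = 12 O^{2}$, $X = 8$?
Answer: $\frac{1028719924}{140625} + \frac{168944 \sqrt{259}}{375} \approx 14566.0$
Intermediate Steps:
$d{\left(O \right)} = -1 + 12 O^{2}$
$Z{\left(H \right)} = 8 H$
$\left(Z{\left(-7 \right)} - \left(\frac{118}{375} + \sqrt{d{\left(19 \right)} - 187}\right)\right)^{2} = \left(8 \left(-7\right) - \left(\frac{118}{375} + \sqrt{\left(-1 + 12 \cdot 19^{2}\right) - 187}\right)\right)^{2} = \left(-56 - \left(\frac{118}{375} + \sqrt{\left(-1 + 12 \cdot 361\right) - 187}\right)\right)^{2} = \left(-56 - \left(\frac{118}{375} + \sqrt{\left(-1 + 4332\right) - 187}\right)\right)^{2} = \left(-56 - \left(\frac{118}{375} + \sqrt{4331 - 187}\right)\right)^{2} = \left(-56 - \left(\frac{118}{375} + \sqrt{4144}\right)\right)^{2} = \left(-56 - \left(\frac{118}{375} + 4 \sqrt{259}\right)\right)^{2} = \left(- \frac{21118}{375} - 4 \sqrt{259}\right)^{2}$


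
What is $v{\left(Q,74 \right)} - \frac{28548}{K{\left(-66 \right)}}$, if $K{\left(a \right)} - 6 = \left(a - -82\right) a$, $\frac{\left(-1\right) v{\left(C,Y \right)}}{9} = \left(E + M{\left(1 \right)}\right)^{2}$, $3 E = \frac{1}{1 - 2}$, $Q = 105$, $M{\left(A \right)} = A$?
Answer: $\frac{4058}{175} \approx 23.189$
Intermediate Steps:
$E = - \frac{1}{3}$ ($E = \frac{1}{3 \left(1 - 2\right)} = \frac{1}{3 \left(-1\right)} = \frac{1}{3} \left(-1\right) = - \frac{1}{3} \approx -0.33333$)
$v{\left(C,Y \right)} = -4$ ($v{\left(C,Y \right)} = - 9 \left(- \frac{1}{3} + 1\right)^{2} = - 9 \left(\frac{2}{3}\right)^{2} = \left(-9\right) \frac{4}{9} = -4$)
$K{\left(a \right)} = 6 + a \left(82 + a\right)$ ($K{\left(a \right)} = 6 + \left(a - -82\right) a = 6 + \left(a + 82\right) a = 6 + \left(82 + a\right) a = 6 + a \left(82 + a\right)$)
$v{\left(Q,74 \right)} - \frac{28548}{K{\left(-66 \right)}} = -4 - \frac{28548}{6 + \left(-66\right)^{2} + 82 \left(-66\right)} = -4 - \frac{28548}{6 + 4356 - 5412} = -4 - \frac{28548}{-1050} = -4 - 28548 \left(- \frac{1}{1050}\right) = -4 - - \frac{4758}{175} = -4 + \frac{4758}{175} = \frac{4058}{175}$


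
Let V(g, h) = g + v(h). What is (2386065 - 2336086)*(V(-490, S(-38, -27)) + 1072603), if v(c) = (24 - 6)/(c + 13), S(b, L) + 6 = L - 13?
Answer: 589414192023/11 ≈ 5.3583e+10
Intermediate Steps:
S(b, L) = -19 + L (S(b, L) = -6 + (L - 13) = -6 + (-13 + L) = -19 + L)
v(c) = 18/(13 + c)
V(g, h) = g + 18/(13 + h)
(2386065 - 2336086)*(V(-490, S(-38, -27)) + 1072603) = (2386065 - 2336086)*((18 - 490*(13 + (-19 - 27)))/(13 + (-19 - 27)) + 1072603) = 49979*((18 - 490*(13 - 46))/(13 - 46) + 1072603) = 49979*((18 - 490*(-33))/(-33) + 1072603) = 49979*(-(18 + 16170)/33 + 1072603) = 49979*(-1/33*16188 + 1072603) = 49979*(-5396/11 + 1072603) = 49979*(11793237/11) = 589414192023/11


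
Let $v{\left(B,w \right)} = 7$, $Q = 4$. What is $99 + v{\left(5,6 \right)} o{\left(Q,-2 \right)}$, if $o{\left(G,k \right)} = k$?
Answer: $85$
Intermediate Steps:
$99 + v{\left(5,6 \right)} o{\left(Q,-2 \right)} = 99 + 7 \left(-2\right) = 99 - 14 = 85$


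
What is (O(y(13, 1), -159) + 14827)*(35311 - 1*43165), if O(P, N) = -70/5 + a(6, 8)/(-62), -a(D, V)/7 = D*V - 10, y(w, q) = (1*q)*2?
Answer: -3607624944/31 ≈ -1.1638e+8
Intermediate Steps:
y(w, q) = 2*q (y(w, q) = q*2 = 2*q)
a(D, V) = 70 - 7*D*V (a(D, V) = -7*(D*V - 10) = -7*(-10 + D*V) = 70 - 7*D*V)
O(P, N) = -301/31 (O(P, N) = -70/5 + (70 - 7*6*8)/(-62) = -70*1/5 + (70 - 336)*(-1/62) = -14 - 266*(-1/62) = -14 + 133/31 = -301/31)
(O(y(13, 1), -159) + 14827)*(35311 - 1*43165) = (-301/31 + 14827)*(35311 - 1*43165) = 459336*(35311 - 43165)/31 = (459336/31)*(-7854) = -3607624944/31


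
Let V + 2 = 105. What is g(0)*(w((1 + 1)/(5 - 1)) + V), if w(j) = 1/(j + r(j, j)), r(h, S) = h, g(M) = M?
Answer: 0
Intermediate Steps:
V = 103 (V = -2 + 105 = 103)
w(j) = 1/(2*j) (w(j) = 1/(j + j) = 1/(2*j))
g(0)*(w((1 + 1)/(5 - 1)) + V) = 0*(1/(2*(((1 + 1)/(5 - 1)))) + 103) = 0*(1/(2*((2/4))) + 103) = 0*(1/(2*((2*(¼)))) + 103) = 0*(1/(2*(½)) + 103) = 0*((½)*2 + 103) = 0*(1 + 103) = 0*104 = 0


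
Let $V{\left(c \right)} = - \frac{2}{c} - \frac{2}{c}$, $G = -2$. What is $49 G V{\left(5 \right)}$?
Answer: $\frac{392}{5} \approx 78.4$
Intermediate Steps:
$V{\left(c \right)} = - \frac{4}{c}$
$49 G V{\left(5 \right)} = 49 \left(-2\right) \left(- \frac{4}{5}\right) = - 98 \left(\left(-4\right) \frac{1}{5}\right) = \left(-98\right) \left(- \frac{4}{5}\right) = \frac{392}{5}$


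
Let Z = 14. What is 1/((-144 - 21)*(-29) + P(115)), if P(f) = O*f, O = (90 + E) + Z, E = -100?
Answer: 1/5245 ≈ 0.00019066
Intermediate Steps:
O = 4 (O = (90 - 100) + 14 = -10 + 14 = 4)
P(f) = 4*f
1/((-144 - 21)*(-29) + P(115)) = 1/((-144 - 21)*(-29) + 4*115) = 1/(-165*(-29) + 460) = 1/(4785 + 460) = 1/5245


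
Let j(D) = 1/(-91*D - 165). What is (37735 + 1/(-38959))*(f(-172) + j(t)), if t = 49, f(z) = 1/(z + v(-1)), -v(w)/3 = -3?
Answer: -5396820717/22518302 ≈ -239.66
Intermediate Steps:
v(w) = 9 (v(w) = -3*(-3) = 9)
f(z) = 1/(9 + z) (f(z) = 1/(z + 9) = 1/(9 + z))
j(D) = 1/(-165 - 91*D)
(37735 + 1/(-38959))*(f(-172) + j(t)) = (37735 + 1/(-38959))*(1/(9 - 172) - 1/(165 + 91*49)) = (37735 - 1/38959)*(1/(-163) - 1/(165 + 4459)) = 1470117864*(-1/163 - 1/4624)/38959 = (1470117864/38959)*(-4787/753712) = -5396820717/22518302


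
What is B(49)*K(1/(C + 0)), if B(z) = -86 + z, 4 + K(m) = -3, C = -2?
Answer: 259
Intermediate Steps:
K(m) = -7 (K(m) = -4 - 3 = -7)
B(49)*K(1/(C + 0)) = (-86 + 49)*(-7) = -37*(-7) = 259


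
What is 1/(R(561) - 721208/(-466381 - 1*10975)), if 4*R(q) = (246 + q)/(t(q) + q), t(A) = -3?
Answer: 88788216/166246879 ≈ 0.53407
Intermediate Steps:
R(q) = (246 + q)/(4*(-3 + q)) (R(q) = ((246 + q)/(-3 + q))/4 = (246 + q)/(4*(-3 + q)))
1/(R(561) - 721208/(-466381 - 1*10975)) = 1/((246 + 561)/(4*(-3 + 561)) - 721208/(-466381 - 1*10975)) = 1/((¼)*807/558 - 721208/(-466381 - 10975)) = 1/((¼)*(1/558)*807 - 721208/(-477356)) = 1/(269/744 - 721208*(-1/477356)) = 1/(269/744 + 180302/119339) = 1/(166246879/88788216) = 88788216/166246879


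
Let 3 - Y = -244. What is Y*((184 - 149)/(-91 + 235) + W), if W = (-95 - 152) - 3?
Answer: -8883355/144 ≈ -61690.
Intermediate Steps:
Y = 247 (Y = 3 - 1*(-244) = 3 + 244 = 247)
W = -250 (W = -247 - 3 = -250)
Y*((184 - 149)/(-91 + 235) + W) = 247*((184 - 149)/(-91 + 235) - 250) = 247*(35/144 - 250) = 247*(-35965/144) = -8883355/144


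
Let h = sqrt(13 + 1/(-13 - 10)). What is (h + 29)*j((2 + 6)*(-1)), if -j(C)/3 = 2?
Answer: -174 - 6*sqrt(6854)/23 ≈ -195.60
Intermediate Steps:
j(C) = -6 (j(C) = -3*2 = -6)
h = sqrt(6854)/23 (h = sqrt(13 + 1/(-23)) = sqrt(13 - 1/23) = sqrt(298/23) = sqrt(6854)/23 ≈ 3.5995)
(h + 29)*j((2 + 6)*(-1)) = (sqrt(6854)/23 + 29)*(-6) = (29 + sqrt(6854)/23)*(-6) = -174 - 6*sqrt(6854)/23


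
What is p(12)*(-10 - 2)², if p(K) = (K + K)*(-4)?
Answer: -13824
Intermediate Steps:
p(K) = -8*K (p(K) = (2*K)*(-4) = -8*K)
p(12)*(-10 - 2)² = (-8*12)*(-10 - 2)² = -96*(-12)² = -96*144 = -13824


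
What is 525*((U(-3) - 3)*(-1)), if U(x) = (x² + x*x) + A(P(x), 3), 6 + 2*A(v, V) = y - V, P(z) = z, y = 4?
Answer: -13125/2 ≈ -6562.5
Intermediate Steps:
A(v, V) = -1 - V/2 (A(v, V) = -3 + (4 - V)/2 = -3 + (2 - V/2) = -1 - V/2)
U(x) = -5/2 + 2*x² (U(x) = (x² + x*x) + (-1 - ½*3) = (x² + x²) + (-1 - 3/2) = 2*x² - 5/2 = -5/2 + 2*x²)
525*((U(-3) - 3)*(-1)) = 525*(((-5/2 + 2*(-3)²) - 3)*(-1)) = 525*(((-5/2 + 2*9) - 3)*(-1)) = 525*(((-5/2 + 18) - 3)*(-1)) = 525*((31/2 - 3)*(-1)) = 525*((25/2)*(-1)) = 525*(-25/2) = -13125/2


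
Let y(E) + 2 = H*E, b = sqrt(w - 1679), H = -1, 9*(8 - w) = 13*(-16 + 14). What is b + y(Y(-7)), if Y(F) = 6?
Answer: -8 + I*sqrt(15013)/3 ≈ -8.0 + 40.843*I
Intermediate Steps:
w = 98/9 (w = 8 - 13*(-16 + 14)/9 = 8 - 13*(-2)/9 = 8 - 1/9*(-26) = 8 + 26/9 = 98/9 ≈ 10.889)
b = I*sqrt(15013)/3 (b = sqrt(98/9 - 1679) = sqrt(-15013/9) = I*sqrt(15013)/3 ≈ 40.843*I)
y(E) = -2 - E
b + y(Y(-7)) = I*sqrt(15013)/3 + (-2 - 1*6) = I*sqrt(15013)/3 + (-2 - 6) = I*sqrt(15013)/3 - 8 = -8 + I*sqrt(15013)/3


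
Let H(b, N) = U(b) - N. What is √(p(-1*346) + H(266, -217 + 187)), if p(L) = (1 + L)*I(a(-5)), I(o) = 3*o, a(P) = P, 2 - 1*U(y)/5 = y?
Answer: √3885 ≈ 62.330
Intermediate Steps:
U(y) = 10 - 5*y
H(b, N) = 10 - N - 5*b (H(b, N) = (10 - 5*b) - N = 10 - N - 5*b)
p(L) = -15 - 15*L (p(L) = (1 + L)*(3*(-5)) = (1 + L)*(-15) = -15 - 15*L)
√(p(-1*346) + H(266, -217 + 187)) = √((-15 - (-15)*346) + (10 - (-217 + 187) - 5*266)) = √((-15 - 15*(-346)) + (10 - 1*(-30) - 1330)) = √((-15 + 5190) + (10 + 30 - 1330)) = √(5175 - 1290) = √3885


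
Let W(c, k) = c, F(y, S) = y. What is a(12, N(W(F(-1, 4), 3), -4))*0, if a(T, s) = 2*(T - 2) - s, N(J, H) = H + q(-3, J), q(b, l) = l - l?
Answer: 0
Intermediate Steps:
q(b, l) = 0
N(J, H) = H (N(J, H) = H + 0 = H)
a(T, s) = -4 - s + 2*T (a(T, s) = 2*(-2 + T) - s = (-4 + 2*T) - s = -4 - s + 2*T)
a(12, N(W(F(-1, 4), 3), -4))*0 = (-4 - 1*(-4) + 2*12)*0 = (-4 + 4 + 24)*0 = 24*0 = 0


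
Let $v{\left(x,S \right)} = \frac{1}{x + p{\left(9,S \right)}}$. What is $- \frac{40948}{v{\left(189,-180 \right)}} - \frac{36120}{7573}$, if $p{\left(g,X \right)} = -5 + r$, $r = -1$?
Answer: $- \frac{56748190452}{7573} \approx -7.4935 \cdot 10^{6}$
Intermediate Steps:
$p{\left(g,X \right)} = -6$ ($p{\left(g,X \right)} = -5 - 1 = -6$)
$v{\left(x,S \right)} = \frac{1}{-6 + x}$ ($v{\left(x,S \right)} = \frac{1}{x - 6} = \frac{1}{-6 + x}$)
$- \frac{40948}{v{\left(189,-180 \right)}} - \frac{36120}{7573} = - \frac{40948}{\frac{1}{-6 + 189}} - \frac{36120}{7573} = - \frac{40948}{\frac{1}{183}} - \frac{36120}{7573} = - 40948 \frac{1}{\frac{1}{183}} - \frac{36120}{7573} = \left(-40948\right) 183 - \frac{36120}{7573} = -7493484 - \frac{36120}{7573} = - \frac{56748190452}{7573}$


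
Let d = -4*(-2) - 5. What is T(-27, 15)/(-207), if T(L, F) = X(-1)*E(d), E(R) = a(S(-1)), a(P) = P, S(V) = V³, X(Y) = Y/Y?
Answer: 1/207 ≈ 0.0048309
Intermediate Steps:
X(Y) = 1
d = 3 (d = 8 - 5 = 3)
E(R) = -1 (E(R) = (-1)³ = -1)
T(L, F) = -1 (T(L, F) = 1*(-1) = -1)
T(-27, 15)/(-207) = -1/(-207) = -1*(-1/207) = 1/207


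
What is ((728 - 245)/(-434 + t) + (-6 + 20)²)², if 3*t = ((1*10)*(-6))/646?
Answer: 746471083354129/19653796864 ≈ 37981.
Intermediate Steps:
t = -10/323 (t = (((1*10)*(-6))/646)/3 = ((10*(-6))*(1/646))/3 = (-60*1/646)/3 = (⅓)*(-30/323) = -10/323 ≈ -0.030960)
((728 - 245)/(-434 + t) + (-6 + 20)²)² = ((728 - 245)/(-434 - 10/323) + (-6 + 20)²)² = (483/(-140192/323) + 14²)² = (483*(-323/140192) + 196)² = (-156009/140192 + 196)² = (27321623/140192)² = 746471083354129/19653796864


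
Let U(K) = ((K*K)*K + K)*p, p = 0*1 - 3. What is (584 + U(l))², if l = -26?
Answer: 2850492100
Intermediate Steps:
p = -3 (p = 0 - 3 = -3)
U(K) = -3*K - 3*K³ (U(K) = ((K*K)*K + K)*(-3) = (K²*K + K)*(-3) = (K³ + K)*(-3) = (K + K³)*(-3) = -3*K - 3*K³)
(584 + U(l))² = (584 - 3*(-26)*(1 + (-26)²))² = (584 - 3*(-26)*(1 + 676))² = (584 - 3*(-26)*677)² = (584 + 52806)² = 53390² = 2850492100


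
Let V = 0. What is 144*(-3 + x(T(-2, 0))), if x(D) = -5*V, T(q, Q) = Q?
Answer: -432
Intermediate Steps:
x(D) = 0 (x(D) = -5*0 = 0)
144*(-3 + x(T(-2, 0))) = 144*(-3 + 0) = 144*(-3) = -432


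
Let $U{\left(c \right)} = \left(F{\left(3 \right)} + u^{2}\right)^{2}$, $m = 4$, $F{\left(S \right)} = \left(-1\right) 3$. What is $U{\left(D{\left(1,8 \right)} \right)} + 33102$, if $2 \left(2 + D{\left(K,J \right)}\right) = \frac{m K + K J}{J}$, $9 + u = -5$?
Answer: $70351$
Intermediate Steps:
$u = -14$ ($u = -9 - 5 = -14$)
$F{\left(S \right)} = -3$
$D{\left(K,J \right)} = -2 + \frac{4 K + J K}{2 J}$ ($D{\left(K,J \right)} = -2 + \frac{\left(4 K + K J\right) \frac{1}{J}}{2} = -2 + \frac{\left(4 K + J K\right) \frac{1}{J}}{2} = -2 + \frac{\frac{1}{J} \left(4 K + J K\right)}{2} = -2 + \frac{4 K + J K}{2 J}$)
$U{\left(c \right)} = 37249$ ($U{\left(c \right)} = \left(-3 + \left(-14\right)^{2}\right)^{2} = \left(-3 + 196\right)^{2} = 193^{2} = 37249$)
$U{\left(D{\left(1,8 \right)} \right)} + 33102 = 37249 + 33102 = 70351$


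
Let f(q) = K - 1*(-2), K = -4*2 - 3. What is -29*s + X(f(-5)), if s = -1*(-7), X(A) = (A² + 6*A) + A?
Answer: -185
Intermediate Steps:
K = -11 (K = -8 - 3 = -11)
f(q) = -9 (f(q) = -11 - 1*(-2) = -11 + 2 = -9)
X(A) = A² + 7*A
s = 7
-29*s + X(f(-5)) = -29*7 - 9*(7 - 9) = -203 - 9*(-2) = -203 + 18 = -185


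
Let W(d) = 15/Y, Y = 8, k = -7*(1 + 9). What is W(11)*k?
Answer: -525/4 ≈ -131.25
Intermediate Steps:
k = -70 (k = -7*10 = -70)
W(d) = 15/8
W(11)*k = (15/8)*(-70) = -525/4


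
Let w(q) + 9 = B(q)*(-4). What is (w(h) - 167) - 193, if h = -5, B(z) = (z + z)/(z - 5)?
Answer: -373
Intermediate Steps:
B(z) = 2*z/(-5 + z) (B(z) = (2*z)/(-5 + z) = 2*z/(-5 + z))
w(q) = -9 - 8*q/(-5 + q) (w(q) = -9 + (2*q/(-5 + q))*(-4) = -9 - 8*q/(-5 + q))
(w(h) - 167) - 193 = ((45 - 17*(-5))/(-5 - 5) - 167) - 193 = ((45 + 85)/(-10) - 167) - 193 = (-⅒*130 - 167) - 193 = (-13 - 167) - 193 = -180 - 193 = -373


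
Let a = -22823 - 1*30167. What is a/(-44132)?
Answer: 26495/22066 ≈ 1.2007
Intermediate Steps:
a = -52990 (a = -22823 - 30167 = -52990)
a/(-44132) = -52990/(-44132) = -52990*(-1/44132) = 26495/22066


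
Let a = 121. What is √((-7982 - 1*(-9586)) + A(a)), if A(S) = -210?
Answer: √1394 ≈ 37.336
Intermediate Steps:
√((-7982 - 1*(-9586)) + A(a)) = √((-7982 - 1*(-9586)) - 210) = √((-7982 + 9586) - 210) = √(1604 - 210) = √1394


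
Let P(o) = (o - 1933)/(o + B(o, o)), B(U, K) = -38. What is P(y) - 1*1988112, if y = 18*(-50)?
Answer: -1864846223/938 ≈ -1.9881e+6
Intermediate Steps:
y = -900
P(o) = (-1933 + o)/(-38 + o) (P(o) = (o - 1933)/(o - 38) = (-1933 + o)/(-38 + o))
P(y) - 1*1988112 = (-1933 - 900)/(-38 - 900) - 1*1988112 = -2833/(-938) - 1988112 = -1/938*(-2833) - 1988112 = 2833/938 - 1988112 = -1864846223/938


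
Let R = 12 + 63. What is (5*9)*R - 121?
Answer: 3254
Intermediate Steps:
R = 75
(5*9)*R - 121 = (5*9)*75 - 121 = 45*75 - 121 = 3375 - 121 = 3254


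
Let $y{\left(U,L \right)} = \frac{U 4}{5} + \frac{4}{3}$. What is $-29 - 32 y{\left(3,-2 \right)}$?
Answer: $- \frac{2227}{15} \approx -148.47$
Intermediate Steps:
$y{\left(U,L \right)} = \frac{4}{3} + \frac{4 U}{5}$ ($y{\left(U,L \right)} = 4 U \frac{1}{5} + 4 \cdot \frac{1}{3} = \frac{4 U}{5} + \frac{4}{3} = \frac{4}{3} + \frac{4 U}{5}$)
$-29 - 32 y{\left(3,-2 \right)} = -29 - 32 \left(\frac{4}{3} + \frac{4}{5} \cdot 3\right) = -29 - 32 \left(\frac{4}{3} + \frac{12}{5}\right) = -29 - \frac{1792}{15} = - \frac{2227}{15}$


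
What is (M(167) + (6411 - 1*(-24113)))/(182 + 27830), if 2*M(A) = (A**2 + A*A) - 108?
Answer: 58359/28012 ≈ 2.0834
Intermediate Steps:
M(A) = -54 + A**2 (M(A) = ((A**2 + A*A) - 108)/2 = ((A**2 + A**2) - 108)/2 = (2*A**2 - 108)/2 = (-108 + 2*A**2)/2 = -54 + A**2)
(M(167) + (6411 - 1*(-24113)))/(182 + 27830) = ((-54 + 167**2) + (6411 - 1*(-24113)))/(182 + 27830) = ((-54 + 27889) + (6411 + 24113))/28012 = (27835 + 30524)*(1/28012) = 58359*(1/28012) = 58359/28012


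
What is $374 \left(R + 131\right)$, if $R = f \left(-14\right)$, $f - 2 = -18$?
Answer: $132770$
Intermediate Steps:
$f = -16$ ($f = 2 - 18 = -16$)
$R = 224$ ($R = \left(-16\right) \left(-14\right) = 224$)
$374 \left(R + 131\right) = 374 \left(224 + 131\right) = 374 \cdot 355 = 132770$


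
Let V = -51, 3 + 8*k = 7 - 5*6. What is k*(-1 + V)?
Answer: 169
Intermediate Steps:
k = -13/4 (k = -3/8 + (7 - 5*6)/8 = -3/8 + (7 - 30)/8 = -3/8 + (⅛)*(-23) = -3/8 - 23/8 = -13/4 ≈ -3.2500)
k*(-1 + V) = -13*(-1 - 51)/4 = -13/4*(-52) = 169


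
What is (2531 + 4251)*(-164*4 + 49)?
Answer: -4116674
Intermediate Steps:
(2531 + 4251)*(-164*4 + 49) = 6782*(-656 + 49) = 6782*(-607) = -4116674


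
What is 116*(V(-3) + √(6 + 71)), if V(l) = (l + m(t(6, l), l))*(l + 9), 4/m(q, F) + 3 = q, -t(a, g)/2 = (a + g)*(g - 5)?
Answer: -30392/15 + 116*√77 ≈ -1008.2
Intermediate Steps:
t(a, g) = -2*(-5 + g)*(a + g) (t(a, g) = -2*(a + g)*(g - 5) = -2*(a + g)*(-5 + g) = -2*(-5 + g)*(a + g))
m(q, F) = 4/(-3 + q)
V(l) = (9 + l)*(l + 4/(57 - 2*l - 2*l²)) (V(l) = (l + 4/(-3 + (-2*l² + 10*6 + 10*l - 2*6*l)))*(l + 9) = (l + 4/(-3 + (-2*l² + 60 + 10*l - 12*l)))*(9 + l) = (l + 4/(-3 + (60 - 2*l - 2*l²)))*(9 + l) = (l + 4/(57 - 2*l - 2*l²))*(9 + l) = (9 + l)*(l + 4/(57 - 2*l - 2*l²)))
116*(V(-3) + √(6 + 71)) = 116*((-36 - 4*(-3) - 3*(9 - 3)*(-57 + 2*(-3) + 2*(-3)²))/(-57 + 2*(-3) + 2*(-3)²) + √(6 + 71)) = 116*((-36 + 12 - 3*6*(-57 - 6 + 2*9))/(-57 - 6 + 2*9) + √77) = 116*((-36 + 12 - 3*6*(-57 - 6 + 18))/(-57 - 6 + 18) + √77) = 116*((-36 + 12 - 3*6*(-45))/(-45) + √77) = 116*(-(-36 + 12 + 810)/45 + √77) = 116*(-1/45*786 + √77) = 116*(-262/15 + √77) = -30392/15 + 116*√77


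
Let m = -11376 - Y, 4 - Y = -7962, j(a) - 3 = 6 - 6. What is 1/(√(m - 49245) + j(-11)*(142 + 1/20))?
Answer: 170460/100076329 - 400*I*√68587/100076329 ≈ 0.0017033 - 0.0010468*I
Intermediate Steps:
j(a) = 3 (j(a) = 3 + (6 - 6) = 3 + 0 = 3)
Y = 7966 (Y = 4 - 1*(-7962) = 4 + 7962 = 7966)
m = -19342 (m = -11376 - 1*7966 = -11376 - 7966 = -19342)
1/(√(m - 49245) + j(-11)*(142 + 1/20)) = 1/(√(-19342 - 49245) + 3*(142 + 1/20)) = 1/(√(-68587) + 3*(142 + 1/20)) = 1/(I*√68587 + 3*(2841/20)) = 1/(I*√68587 + 8523/20) = 1/(8523/20 + I*√68587)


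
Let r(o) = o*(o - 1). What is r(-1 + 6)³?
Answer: 8000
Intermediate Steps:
r(o) = o*(-1 + o)
r(-1 + 6)³ = ((-1 + 6)*(-1 + (-1 + 6)))³ = (5*(-1 + 5))³ = (5*4)³ = 20³ = 8000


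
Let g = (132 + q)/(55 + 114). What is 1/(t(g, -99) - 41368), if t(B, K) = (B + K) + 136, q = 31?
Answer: -169/6984776 ≈ -2.4195e-5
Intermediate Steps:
g = 163/169 (g = (132 + 31)/(55 + 114) = 163/169 ≈ 0.96450)
t(B, K) = 136 + B + K
1/(t(g, -99) - 41368) = 1/((136 + 163/169 - 99) - 41368) = 1/(6416/169 - 41368) = 1/(-6984776/169) = -169/6984776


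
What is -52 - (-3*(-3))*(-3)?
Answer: -25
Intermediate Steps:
-52 - (-3*(-3))*(-3) = -52 - 9*(-3) = -52 - 1*(-27) = -52 + 27 = -25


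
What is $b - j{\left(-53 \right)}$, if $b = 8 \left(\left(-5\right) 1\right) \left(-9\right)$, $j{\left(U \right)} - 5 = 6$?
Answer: $349$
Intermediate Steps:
$j{\left(U \right)} = 11$ ($j{\left(U \right)} = 5 + 6 = 11$)
$b = 360$ ($b = 8 \left(-5\right) \left(-9\right) = \left(-40\right) \left(-9\right) = 360$)
$b - j{\left(-53 \right)} = 360 - 11 = 349$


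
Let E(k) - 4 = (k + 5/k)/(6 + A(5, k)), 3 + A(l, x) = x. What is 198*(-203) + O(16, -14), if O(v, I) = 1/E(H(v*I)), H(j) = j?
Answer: -9975980714/248197 ≈ -40194.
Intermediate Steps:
A(l, x) = -3 + x
E(k) = 4 + (k + 5/k)/(3 + k) (E(k) = 4 + (k + 5/k)/(6 + (-3 + k)) = 4 + (k + 5/k)/(3 + k))
O(v, I) = I*v*(3 + I*v)/(5 + 5*I**2*v**2 + 12*I*v) (O(v, I) = 1/((5 + 5*(v*I)**2 + 12*(v*I))/(((v*I))*(3 + v*I))) = 1/((5 + 5*(I*v)**2 + 12*(I*v))/(((I*v))*(3 + I*v))) = 1/((1/(I*v))*(5 + 5*(I**2*v**2) + 12*I*v)/(3 + I*v)) = 1/((1/(I*v))*(5 + 5*I**2*v**2 + 12*I*v)/(3 + I*v)) = 1/((5 + 5*I**2*v**2 + 12*I*v)/(I*v*(3 + I*v))) = I*v*(3 + I*v)/(5 + 5*I**2*v**2 + 12*I*v))
198*(-203) + O(16, -14) = 198*(-203) - 14*16*(3 - 14*16)/(5 + 5*(-14)**2*16**2 + 12*(-14)*16) = -40194 - 14*16*(3 - 224)/(5 + 5*196*256 - 2688) = -40194 - 14*16*(-221)/(5 + 250880 - 2688) = -40194 - 14*16*(-221)/248197 = -40194 - 14*16*1/248197*(-221) = -40194 + 49504/248197 = -9975980714/248197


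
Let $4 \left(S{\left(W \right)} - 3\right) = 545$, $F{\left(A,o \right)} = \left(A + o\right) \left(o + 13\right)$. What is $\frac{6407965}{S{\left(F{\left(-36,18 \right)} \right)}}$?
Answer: $\frac{25631860}{557} \approx 46018.0$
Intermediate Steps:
$F{\left(A,o \right)} = \left(13 + o\right) \left(A + o\right)$ ($F{\left(A,o \right)} = \left(A + o\right) \left(13 + o\right) = \left(13 + o\right) \left(A + o\right)$)
$S{\left(W \right)} = \frac{557}{4}$ ($S{\left(W \right)} = 3 + \frac{1}{4} \cdot 545 = 3 + \frac{545}{4} = \frac{557}{4}$)
$\frac{6407965}{S{\left(F{\left(-36,18 \right)} \right)}} = \frac{6407965}{\frac{557}{4}} = 6407965 \cdot \frac{4}{557} = \frac{25631860}{557}$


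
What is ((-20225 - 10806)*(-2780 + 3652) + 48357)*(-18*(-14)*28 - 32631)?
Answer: 690798013125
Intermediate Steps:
((-20225 - 10806)*(-2780 + 3652) + 48357)*(-18*(-14)*28 - 32631) = (-31031*872 + 48357)*(252*28 - 32631) = (-27059032 + 48357)*(7056 - 32631) = -27010675*(-25575) = 690798013125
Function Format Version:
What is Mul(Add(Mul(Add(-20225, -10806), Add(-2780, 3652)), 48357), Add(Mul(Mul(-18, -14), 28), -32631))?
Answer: 690798013125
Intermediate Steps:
Mul(Add(Mul(Add(-20225, -10806), Add(-2780, 3652)), 48357), Add(Mul(Mul(-18, -14), 28), -32631)) = Mul(Add(Mul(-31031, 872), 48357), Add(Mul(252, 28), -32631)) = Mul(Add(-27059032, 48357), Add(7056, -32631)) = Mul(-27010675, -25575) = 690798013125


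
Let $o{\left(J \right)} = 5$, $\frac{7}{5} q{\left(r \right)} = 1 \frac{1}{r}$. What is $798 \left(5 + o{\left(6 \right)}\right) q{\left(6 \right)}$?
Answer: $950$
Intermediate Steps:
$q{\left(r \right)} = \frac{5}{7 r}$ ($q{\left(r \right)} = \frac{5 \cdot 1 \frac{1}{r}}{7} = \frac{5}{7 r}$)
$798 \left(5 + o{\left(6 \right)}\right) q{\left(6 \right)} = 798 \left(5 + 5\right) \frac{5}{7 \cdot 6} = 798 \cdot 10 \cdot \frac{5}{7} \cdot \frac{1}{6} = 798 \cdot 10 \cdot \frac{5}{42} = 798 \cdot \frac{25}{21} = 950$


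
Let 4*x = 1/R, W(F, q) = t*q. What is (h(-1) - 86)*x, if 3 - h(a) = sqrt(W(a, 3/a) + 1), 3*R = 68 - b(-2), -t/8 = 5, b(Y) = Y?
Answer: -141/140 ≈ -1.0071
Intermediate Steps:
t = -40 (t = -8*5 = -40)
R = 70/3 (R = (68 - 1*(-2))/3 = (68 + 2)/3 = (1/3)*70 = 70/3 ≈ 23.333)
W(F, q) = -40*q
h(a) = 3 - sqrt(1 - 120/a) (h(a) = 3 - sqrt(-120/a + 1) = 3 - sqrt(1 - 120/a))
x = 3/280 (x = 1/(4*(70/3)) = (1/4)*(3/70) = 3/280 ≈ 0.010714)
(h(-1) - 86)*x = ((3 - sqrt((-120 - 1)/(-1))) - 86)*(3/280) = ((3 - sqrt(-1*(-121))) - 86)*(3/280) = ((3 - sqrt(121)) - 86)*(3/280) = ((3 - 1*11) - 86)*(3/280) = ((3 - 11) - 86)*(3/280) = (-8 - 86)*(3/280) = -94*3/280 = -141/140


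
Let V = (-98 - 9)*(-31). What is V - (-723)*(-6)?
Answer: -1021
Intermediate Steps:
V = 3317 (V = -107*(-31) = 3317)
V - (-723)*(-6) = 3317 - (-723)*(-6) = 3317 - 1*4338 = 3317 - 4338 = -1021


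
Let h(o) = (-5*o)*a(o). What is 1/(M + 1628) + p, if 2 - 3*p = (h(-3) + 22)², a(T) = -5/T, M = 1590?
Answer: -7102123/9654 ≈ -735.67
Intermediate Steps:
h(o) = 25 (h(o) = (-5*o)*(-5/o) = 25)
p = -2207/3 (p = ⅔ - (25 + 22)²/3 = ⅔ - ⅓*47² = ⅔ - ⅓*2209 = ⅔ - 2209/3 = -2207/3 ≈ -735.67)
1/(M + 1628) + p = 1/(1590 + 1628) - 2207/3 = 1/3218 - 2207/3 = -7102123/9654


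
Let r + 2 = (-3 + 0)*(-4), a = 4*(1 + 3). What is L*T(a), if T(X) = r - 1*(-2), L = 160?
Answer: 1920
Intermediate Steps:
a = 16 (a = 4*4 = 16)
r = 10 (r = -2 + (-3 + 0)*(-4) = -2 - 3*(-4) = -2 + 12 = 10)
T(X) = 12 (T(X) = 10 - 1*(-2) = 10 + 2 = 12)
L*T(a) = 160*12 = 1920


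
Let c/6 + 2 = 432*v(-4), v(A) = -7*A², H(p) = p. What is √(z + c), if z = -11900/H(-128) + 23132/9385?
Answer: 7*I*√33387248787330/75080 ≈ 538.72*I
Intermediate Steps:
c = -290316 (c = -12 + 6*(432*(-7*(-4)²)) = -12 + 6*(432*(-7*16)) = -12 + 6*(432*(-112)) = -12 + 6*(-48384) = -12 - 290304 = -290316)
z = 28660599/300320 (z = -11900/(-128) + 23132/9385 = -11900*(-1/128) + 23132*(1/9385) = 2975/32 + 23132/9385 = 28660599/300320 ≈ 95.434)
√(z + c) = √(28660599/300320 - 290316) = √(-87159040521/300320) = 7*I*√33387248787330/75080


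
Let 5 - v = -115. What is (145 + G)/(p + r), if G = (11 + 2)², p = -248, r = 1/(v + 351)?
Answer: -147894/116807 ≈ -1.2661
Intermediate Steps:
v = 120 (v = 5 - 1*(-115) = 5 + 115 = 120)
r = 1/471 (r = 1/(120 + 351) = 1/471 ≈ 0.0021231)
G = 169 (G = 13² = 169)
(145 + G)/(p + r) = (145 + 169)/(-248 + 1/471) = 314/(-116807/471) = 314*(-471/116807) = -147894/116807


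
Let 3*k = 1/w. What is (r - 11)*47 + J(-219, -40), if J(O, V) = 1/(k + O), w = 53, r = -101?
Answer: -183292639/34820 ≈ -5264.0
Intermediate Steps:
k = 1/159 (k = (⅓)/53 = (⅓)*(1/53) = 1/159 ≈ 0.0062893)
J(O, V) = 1/(1/159 + O)
(r - 11)*47 + J(-219, -40) = (-101 - 11)*47 + 159/(1 + 159*(-219)) = -112*47 + 159/(1 - 34821) = -5264 + 159/(-34820) = -5264 + 159*(-1/34820) = -5264 - 159/34820 = -183292639/34820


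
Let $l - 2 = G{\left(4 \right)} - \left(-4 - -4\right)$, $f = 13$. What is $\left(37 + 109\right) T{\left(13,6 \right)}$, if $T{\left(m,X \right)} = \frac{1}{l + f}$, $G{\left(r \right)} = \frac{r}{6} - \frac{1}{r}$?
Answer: $\frac{1752}{185} \approx 9.4703$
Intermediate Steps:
$G{\left(r \right)} = - \frac{1}{r} + \frac{r}{6}$ ($G{\left(r \right)} = r \frac{1}{6} - \frac{1}{r} = \frac{r}{6} - \frac{1}{r} = - \frac{1}{r} + \frac{r}{6}$)
$l = \frac{29}{12}$ ($l = 2 + \left(\left(- \frac{1}{4} + \frac{1}{6} \cdot 4\right) - \left(-4 - -4\right)\right) = 2 + \left(\left(\left(-1\right) \frac{1}{4} + \frac{2}{3}\right) - \left(-4 + 4\right)\right) = 2 + \left(\left(- \frac{1}{4} + \frac{2}{3}\right) - 0\right) = 2 + \left(\frac{5}{12} + 0\right) = 2 + \frac{5}{12} = \frac{29}{12} \approx 2.4167$)
$T{\left(m,X \right)} = \frac{12}{185}$ ($T{\left(m,X \right)} = \frac{1}{\frac{29}{12} + 13} = \frac{1}{\frac{185}{12}} = \frac{12}{185}$)
$\left(37 + 109\right) T{\left(13,6 \right)} = \left(37 + 109\right) \frac{12}{185} = 146 \cdot \frac{12}{185} = \frac{1752}{185}$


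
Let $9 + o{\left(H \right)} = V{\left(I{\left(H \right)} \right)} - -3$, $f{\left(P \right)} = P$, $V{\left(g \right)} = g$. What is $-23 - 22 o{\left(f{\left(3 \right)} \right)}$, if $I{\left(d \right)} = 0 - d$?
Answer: $175$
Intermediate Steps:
$I{\left(d \right)} = - d$
$o{\left(H \right)} = -6 - H$ ($o{\left(H \right)} = -9 - \left(-3 + H\right) = -6 - H$)
$-23 - 22 o{\left(f{\left(3 \right)} \right)} = -23 - 22 \left(-6 - 3\right) = -23 - -198 = -23 + 198 = 175$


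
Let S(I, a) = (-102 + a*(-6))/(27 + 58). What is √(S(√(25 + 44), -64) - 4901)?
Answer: I*√35385755/85 ≈ 69.983*I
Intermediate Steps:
S(I, a) = -6/5 - 6*a/85 (S(I, a) = (-102 - 6*a)/85 = (-102 - 6*a)*(1/85) = -6/5 - 6*a/85)
√(S(√(25 + 44), -64) - 4901) = √((-6/5 - 6/85*(-64)) - 4901) = √((-6/5 + 384/85) - 4901) = √(282/85 - 4901) = √(-416303/85) = I*√35385755/85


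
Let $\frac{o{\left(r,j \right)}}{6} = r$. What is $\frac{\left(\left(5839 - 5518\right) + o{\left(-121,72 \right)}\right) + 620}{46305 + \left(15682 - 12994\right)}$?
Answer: $\frac{215}{48993} \approx 0.0043884$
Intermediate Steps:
$o{\left(r,j \right)} = 6 r$
$\frac{\left(\left(5839 - 5518\right) + o{\left(-121,72 \right)}\right) + 620}{46305 + \left(15682 - 12994\right)} = \frac{\left(\left(5839 - 5518\right) + 6 \left(-121\right)\right) + 620}{46305 + \left(15682 - 12994\right)} = \frac{\left(321 - 726\right) + 620}{46305 + \left(15682 - 12994\right)} = \frac{-405 + 620}{46305 + 2688} = \frac{215}{48993}$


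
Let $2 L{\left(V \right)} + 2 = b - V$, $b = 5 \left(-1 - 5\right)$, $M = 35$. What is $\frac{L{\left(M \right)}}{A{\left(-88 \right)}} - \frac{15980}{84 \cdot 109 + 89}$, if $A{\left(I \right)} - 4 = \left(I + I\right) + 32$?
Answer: $- \frac{770997}{517720} \approx -1.4892$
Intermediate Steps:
$b = -30$ ($b = 5 \left(-6\right) = -30$)
$L{\left(V \right)} = -16 - \frac{V}{2}$ ($L{\left(V \right)} = -1 + \frac{-30 - V}{2} = -1 - \left(15 + \frac{V}{2}\right) = -16 - \frac{V}{2}$)
$A{\left(I \right)} = 36 + 2 I$ ($A{\left(I \right)} = 4 + \left(\left(I + I\right) + 32\right) = 4 + \left(2 I + 32\right) = 4 + \left(32 + 2 I\right) = 36 + 2 I$)
$\frac{L{\left(M \right)}}{A{\left(-88 \right)}} - \frac{15980}{84 \cdot 109 + 89} = \frac{-16 - \frac{35}{2}}{36 + 2 \left(-88\right)} - \frac{15980}{84 \cdot 109 + 89} = \frac{-16 - \frac{35}{2}}{36 - 176} - \frac{15980}{9156 + 89} = - \frac{67}{2 \left(-140\right)} - \frac{15980}{9245} = \left(- \frac{67}{2}\right) \left(- \frac{1}{140}\right) - \frac{3196}{1849} = \frac{67}{280} - \frac{3196}{1849} = - \frac{770997}{517720}$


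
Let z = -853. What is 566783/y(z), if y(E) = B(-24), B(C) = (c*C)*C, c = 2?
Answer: 566783/1152 ≈ 492.00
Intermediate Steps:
B(C) = 2*C**2 (B(C) = (2*C)*C = 2*C**2)
y(E) = 1152 (y(E) = 2*(-24)**2 = 2*576 = 1152)
566783/y(z) = 566783/1152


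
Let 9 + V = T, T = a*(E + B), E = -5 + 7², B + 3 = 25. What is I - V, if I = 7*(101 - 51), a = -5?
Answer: 689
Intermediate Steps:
B = 22 (B = -3 + 25 = 22)
E = 44 (E = -5 + 49 = 44)
I = 350 (I = 7*50 = 350)
T = -330 (T = -5*(44 + 22) = -5*66 = -330)
V = -339 (V = -9 - 330 = -339)
I - V = 350 - 1*(-339) = 350 + 339 = 689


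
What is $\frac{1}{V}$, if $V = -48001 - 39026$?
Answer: $- \frac{1}{87027} \approx -1.1491 \cdot 10^{-5}$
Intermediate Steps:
$V = -87027$ ($V = -48001 - 39026 = -87027$)
$\frac{1}{V} = \frac{1}{-87027} = - \frac{1}{87027}$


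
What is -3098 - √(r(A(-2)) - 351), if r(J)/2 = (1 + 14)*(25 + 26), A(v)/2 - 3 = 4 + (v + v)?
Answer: -3098 - 3*√131 ≈ -3132.3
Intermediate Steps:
A(v) = 14 + 4*v (A(v) = 6 + 2*(4 + (v + v)) = 6 + 2*(4 + 2*v) = 6 + (8 + 4*v) = 14 + 4*v)
r(J) = 1530 (r(J) = 2*((1 + 14)*(25 + 26)) = 2*(15*51) = 2*765 = 1530)
-3098 - √(r(A(-2)) - 351) = -3098 - √(1530 - 351) = -3098 - √1179 = -3098 - 3*√131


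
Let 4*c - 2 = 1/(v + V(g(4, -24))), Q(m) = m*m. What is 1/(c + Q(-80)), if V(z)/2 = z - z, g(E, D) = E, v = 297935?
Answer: 1191740/7627731871 ≈ 0.00015624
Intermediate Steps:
V(z) = 0 (V(z) = 2*(z - z) = 2*0 = 0)
Q(m) = m**2
c = 595871/1191740 (c = 1/2 + 1/(4*(297935 + 0)) = 1/2 + (1/4)/297935 = 1/2 + (1/4)*(1/297935) = 1/2 + 1/1191740 = 595871/1191740 ≈ 0.50000)
1/(c + Q(-80)) = 1/(595871/1191740 + (-80)**2) = 1/(595871/1191740 + 6400) = 1/(7627731871/1191740) = 1191740/7627731871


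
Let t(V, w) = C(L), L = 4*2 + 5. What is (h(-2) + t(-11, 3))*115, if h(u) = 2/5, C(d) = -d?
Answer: -1449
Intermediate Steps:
L = 13 (L = 8 + 5 = 13)
h(u) = ⅖ (h(u) = 2*(⅕) = ⅖)
t(V, w) = -13 (t(V, w) = -1*13 = -13)
(h(-2) + t(-11, 3))*115 = (⅖ - 13)*115 = -63/5*115 = -1449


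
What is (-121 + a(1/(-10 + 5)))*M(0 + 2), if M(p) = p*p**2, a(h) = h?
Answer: -4848/5 ≈ -969.60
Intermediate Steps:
M(p) = p**3
(-121 + a(1/(-10 + 5)))*M(0 + 2) = (-121 + 1/(-10 + 5))*(0 + 2)**3 = (-121 + 1/(-5))*2**3 = (-121 - 1/5)*8 = -606/5*8 = -4848/5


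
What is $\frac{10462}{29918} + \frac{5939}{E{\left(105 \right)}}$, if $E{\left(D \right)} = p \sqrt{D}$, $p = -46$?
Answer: $\frac{5231}{14959} - \frac{5939 \sqrt{105}}{4830} \approx -12.25$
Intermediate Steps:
$E{\left(D \right)} = - 46 \sqrt{D}$
$\frac{10462}{29918} + \frac{5939}{E{\left(105 \right)}} = \frac{10462}{29918} + \frac{5939}{\left(-46\right) \sqrt{105}} = 10462 \cdot \frac{1}{29918} + 5939 \left(- \frac{\sqrt{105}}{4830}\right) = \frac{5231}{14959} - \frac{5939 \sqrt{105}}{4830}$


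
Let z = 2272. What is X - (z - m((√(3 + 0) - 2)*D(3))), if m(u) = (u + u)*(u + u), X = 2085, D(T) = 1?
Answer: -159 - 16*√3 ≈ -186.71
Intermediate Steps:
m(u) = 4*u² (m(u) = (2*u)*(2*u) = 4*u²)
X - (z - m((√(3 + 0) - 2)*D(3))) = 2085 - (2272 - 4*((√(3 + 0) - 2)*1)²) = 2085 - (2272 - 4*((√3 - 2)*1)²) = 2085 - (2272 - 4*((-2 + √3)*1)²) = 2085 - (2272 - 4*(-2 + √3)²) = 2085 + (-2272 + 4*(-2 + √3)²) = -187 + 4*(-2 + √3)²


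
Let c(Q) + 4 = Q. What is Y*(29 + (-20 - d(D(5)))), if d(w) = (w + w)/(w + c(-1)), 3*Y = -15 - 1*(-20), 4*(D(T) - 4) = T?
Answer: -55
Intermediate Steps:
c(Q) = -4 + Q
D(T) = 4 + T/4
Y = 5/3 (Y = (-15 - 1*(-20))/3 = (-15 + 20)/3 = (⅓)*5 = 5/3 ≈ 1.6667)
d(w) = 2*w/(-5 + w) (d(w) = (w + w)/(w + (-4 - 1)) = (2*w)/(w - 5) = (2*w)/(-5 + w) = 2*w/(-5 + w))
Y*(29 + (-20 - d(D(5)))) = 5*(29 + (-20 - 2*(4 + (¼)*5)/(-5 + (4 + (¼)*5))))/3 = 5*(29 + (-20 - 2*(4 + 5/4)/(-5 + (4 + 5/4))))/3 = 5*(29 + (-20 - 2*21/(4*(-5 + 21/4))))/3 = 5*(29 + (-20 - 2*21/(4*¼)))/3 = 5*(29 + (-20 - 2*21*4/4))/3 = 5*(29 + (-20 - 1*42))/3 = 5*(29 + (-20 - 42))/3 = 5*(29 - 62)/3 = (5/3)*(-33) = -55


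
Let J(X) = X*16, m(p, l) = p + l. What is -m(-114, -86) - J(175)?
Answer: -2600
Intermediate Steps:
m(p, l) = l + p
J(X) = 16*X
-m(-114, -86) - J(175) = -(-86 - 114) - 16*175 = -1*(-200) - 1*2800 = 200 - 2800 = -2600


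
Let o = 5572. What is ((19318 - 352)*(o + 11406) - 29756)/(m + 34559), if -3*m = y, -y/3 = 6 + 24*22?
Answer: 321974992/35093 ≈ 9174.9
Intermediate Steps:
y = -1602 (y = -3*(6 + 24*22) = -3*(6 + 528) = -3*534 = -1602)
m = 534 (m = -1/3*(-1602) = 534)
((19318 - 352)*(o + 11406) - 29756)/(m + 34559) = ((19318 - 352)*(5572 + 11406) - 29756)/(534 + 34559) = (18966*16978 - 29756)/35093 = (322004748 - 29756)*(1/35093) = 321974992*(1/35093) = 321974992/35093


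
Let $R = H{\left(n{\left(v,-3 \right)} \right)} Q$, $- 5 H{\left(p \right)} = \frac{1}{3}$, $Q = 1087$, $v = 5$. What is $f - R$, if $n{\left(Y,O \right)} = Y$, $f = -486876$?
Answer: $- \frac{7302053}{15} \approx -4.868 \cdot 10^{5}$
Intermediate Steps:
$H{\left(p \right)} = - \frac{1}{15}$ ($H{\left(p \right)} = - \frac{1}{5 \cdot 3} = \left(- \frac{1}{5}\right) \frac{1}{3} = - \frac{1}{15}$)
$R = - \frac{1087}{15}$ ($R = \left(- \frac{1}{15}\right) 1087 = - \frac{1087}{15} \approx -72.467$)
$f - R = -486876 - - \frac{1087}{15} = -486876 + \frac{1087}{15} = - \frac{7302053}{15}$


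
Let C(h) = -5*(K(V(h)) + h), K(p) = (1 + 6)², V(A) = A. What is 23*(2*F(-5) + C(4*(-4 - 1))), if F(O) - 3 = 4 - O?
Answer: -2783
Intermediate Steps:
F(O) = 7 - O (F(O) = 3 + (4 - O) = 7 - O)
K(p) = 49 (K(p) = 7² = 49)
C(h) = -245 - 5*h (C(h) = -5*(49 + h) = -245 - 5*h)
23*(2*F(-5) + C(4*(-4 - 1))) = 23*(2*(7 - 1*(-5)) + (-245 - 20*(-4 - 1))) = 23*(2*(7 + 5) + (-245 - 20*(-5))) = 23*(2*12 + (-245 - 5*(-20))) = 23*(24 + (-245 + 100)) = 23*(24 - 145) = 23*(-121) = -2783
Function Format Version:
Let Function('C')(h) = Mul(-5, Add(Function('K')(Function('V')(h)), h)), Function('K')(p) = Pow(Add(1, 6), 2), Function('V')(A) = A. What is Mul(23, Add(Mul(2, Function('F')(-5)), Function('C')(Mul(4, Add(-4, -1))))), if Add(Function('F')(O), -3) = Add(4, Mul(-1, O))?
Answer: -2783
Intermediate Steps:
Function('F')(O) = Add(7, Mul(-1, O)) (Function('F')(O) = Add(3, Add(4, Mul(-1, O))) = Add(7, Mul(-1, O)))
Function('K')(p) = 49 (Function('K')(p) = Pow(7, 2) = 49)
Function('C')(h) = Add(-245, Mul(-5, h)) (Function('C')(h) = Mul(-5, Add(49, h)) = Add(-245, Mul(-5, h)))
Mul(23, Add(Mul(2, Function('F')(-5)), Function('C')(Mul(4, Add(-4, -1))))) = Mul(23, Add(Mul(2, Add(7, Mul(-1, -5))), Add(-245, Mul(-5, Mul(4, Add(-4, -1)))))) = Mul(23, Add(Mul(2, Add(7, 5)), Add(-245, Mul(-5, Mul(4, -5))))) = Mul(23, Add(Mul(2, 12), Add(-245, Mul(-5, -20)))) = Mul(23, Add(24, Add(-245, 100))) = Mul(23, Add(24, -145)) = Mul(23, -121) = -2783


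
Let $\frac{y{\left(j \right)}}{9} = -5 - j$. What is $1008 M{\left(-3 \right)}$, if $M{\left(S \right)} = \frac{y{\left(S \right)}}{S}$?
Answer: $6048$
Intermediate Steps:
$y{\left(j \right)} = -45 - 9 j$ ($y{\left(j \right)} = 9 \left(-5 - j\right) = -45 - 9 j$)
$M{\left(S \right)} = \frac{-45 - 9 S}{S}$
$1008 M{\left(-3 \right)} = 1008 \left(-9 - \frac{45}{-3}\right) = 1008 \left(-9 - -15\right) = 1008 \left(-9 + 15\right) = 1008 \cdot 6 = 6048$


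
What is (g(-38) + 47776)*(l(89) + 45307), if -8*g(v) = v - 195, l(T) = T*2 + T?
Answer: 8714683067/4 ≈ 2.1787e+9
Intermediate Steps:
l(T) = 3*T (l(T) = 2*T + T = 3*T)
g(v) = 195/8 - v/8 (g(v) = -(v - 195)/8 = -(-195 + v)/8 = 195/8 - v/8)
(g(-38) + 47776)*(l(89) + 45307) = ((195/8 - ⅛*(-38)) + 47776)*(3*89 + 45307) = ((195/8 + 19/4) + 47776)*(267 + 45307) = (233/8 + 47776)*45574 = (382441/8)*45574 = 8714683067/4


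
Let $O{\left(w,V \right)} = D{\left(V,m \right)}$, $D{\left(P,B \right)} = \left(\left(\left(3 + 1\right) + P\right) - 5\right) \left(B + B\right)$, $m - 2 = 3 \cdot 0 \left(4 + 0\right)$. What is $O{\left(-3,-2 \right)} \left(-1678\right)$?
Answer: $20136$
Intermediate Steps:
$m = 2$ ($m = 2 + 3 \cdot 0 \left(4 + 0\right) = 2 + 0 \cdot 4 = 2 + 0 = 2$)
$D{\left(P,B \right)} = 2 B \left(-1 + P\right)$ ($D{\left(P,B \right)} = \left(\left(4 + P\right) - 5\right) 2 B = \left(-1 + P\right) 2 B = 2 B \left(-1 + P\right)$)
$O{\left(w,V \right)} = -4 + 4 V$ ($O{\left(w,V \right)} = 2 \cdot 2 \left(-1 + V\right) = -4 + 4 V$)
$O{\left(-3,-2 \right)} \left(-1678\right) = \left(-4 + 4 \left(-2\right)\right) \left(-1678\right) = \left(-4 - 8\right) \left(-1678\right) = \left(-12\right) \left(-1678\right) = 20136$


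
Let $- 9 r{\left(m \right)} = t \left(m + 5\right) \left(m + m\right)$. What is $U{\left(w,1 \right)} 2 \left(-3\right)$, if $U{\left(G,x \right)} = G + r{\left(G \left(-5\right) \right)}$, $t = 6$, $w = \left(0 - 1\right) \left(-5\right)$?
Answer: $3970$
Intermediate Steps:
$w = 5$ ($w = \left(-1\right) \left(-5\right) = 5$)
$r{\left(m \right)} = - \frac{4 m \left(5 + m\right)}{3}$ ($r{\left(m \right)} = - \frac{6 \left(m + 5\right) \left(m + m\right)}{9} = - \frac{6 \left(5 + m\right) 2 m}{9} = - \frac{6 \cdot 2 m \left(5 + m\right)}{9} = - \frac{12 m \left(5 + m\right)}{9} = - \frac{4 m \left(5 + m\right)}{3}$)
$U{\left(G,x \right)} = G + \frac{20 G \left(5 - 5 G\right)}{3}$ ($U{\left(G,x \right)} = G - \frac{4 G \left(-5\right) \left(5 + G \left(-5\right)\right)}{3} = G - \frac{4 \left(- 5 G\right) \left(5 - 5 G\right)}{3} = G + \frac{20 G \left(5 - 5 G\right)}{3}$)
$U{\left(w,1 \right)} 2 \left(-3\right) = \frac{1}{3} \cdot 5 \left(103 - 500\right) 2 \left(-3\right) = \frac{1}{3} \cdot 5 \left(-397\right) 2 \left(-3\right) = \left(- \frac{1985}{3}\right) 2 \left(-3\right) = \left(- \frac{3970}{3}\right) \left(-3\right) = 3970$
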